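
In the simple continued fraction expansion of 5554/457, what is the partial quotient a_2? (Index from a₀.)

1

5554 = 12·457 + 70   →  a_0 = 12
457 = 6·70 + 37   →  a_1 = 6
70 = 1·37 + 33   →  a_2 = 1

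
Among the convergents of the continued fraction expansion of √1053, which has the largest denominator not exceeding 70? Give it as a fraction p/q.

649/20

√1053 = [32; 2, 4, 2, 64, …] (period length 4).
Convergents:
  p_0/q_0 = 32/1
  p_1/q_1 = 65/2
  p_2/q_2 = 292/9
  p_3/q_3 = 649/20
  p_4/q_4 = 41828/1289
q_3 = 20 ≤ 70 < 1289 = q_4, so the answer is 649/20.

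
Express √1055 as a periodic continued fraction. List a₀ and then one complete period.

a₀ = ⌊√1055⌋ = 32.
With m₀=0, d₀=1 and mₖ₊₁ = dₖaₖ − mₖ, dₖ₊₁ = (n − mₖ₊₁²)/dₖ, aₖ₊₁ = ⌊(a₀+mₖ₊₁)/dₖ₊₁⌋:
  k=1: m=32, d=31, a=2
  k=2: m=30, d=5, a=12
  k=3: m=30, d=31, a=2
  k=4: m=32, d=1, a=64
d=1 and a=2a₀=64 at k=4, so the next step gives (m, d) = (32, 31) again — its k=1 value — and the period has length 4.

[32; 2, 12, 2, 64]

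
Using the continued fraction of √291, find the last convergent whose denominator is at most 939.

9877/579

√291 = [17; 17, 34, …] (period length 2).
Convergents:
  p_0/q_0 = 17/1
  p_1/q_1 = 290/17
  p_2/q_2 = 9877/579
  p_3/q_3 = 168199/9860
q_2 = 579 ≤ 939 < 9860 = q_3, so the answer is 9877/579.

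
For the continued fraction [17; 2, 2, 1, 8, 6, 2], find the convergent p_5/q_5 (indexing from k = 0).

Using pₖ = aₖpₖ₋₁ + pₖ₋₂, qₖ = aₖqₖ₋₁ + qₖ₋₂ (with p₋₁=1, p₋₂=0, q₋₁=0, q₋₂=1):
  k=0: a=17, p=17, q=1
  k=1: a=2, p=35, q=2
  k=2: a=2, p=87, q=5
  k=3: a=1, p=122, q=7
  k=4: a=8, p=1063, q=61
  k=5: a=6, p=6500, q=373

6500/373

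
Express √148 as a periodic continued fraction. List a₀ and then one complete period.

a₀ = ⌊√148⌋ = 12.
With m₀=0, d₀=1 and mₖ₊₁ = dₖaₖ − mₖ, dₖ₊₁ = (n − mₖ₊₁²)/dₖ, aₖ₊₁ = ⌊(a₀+mₖ₊₁)/dₖ₊₁⌋:
  k=1: m=12, d=4, a=6
  k=2: m=12, d=1, a=24
d=1 and a=2a₀=24 at k=2, so the next step gives (m, d) = (12, 4) again — its k=1 value — and the period has length 2.

[12; 6, 24]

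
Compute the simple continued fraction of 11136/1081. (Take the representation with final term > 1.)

11136 = 10*1081 + 326
1081 = 3*326 + 103
326 = 3*103 + 17
103 = 6*17 + 1
17 = 17*1 + 0  (stop)
So 11136/1081 = [10; 3, 3, 6, 17].

[10; 3, 3, 6, 17]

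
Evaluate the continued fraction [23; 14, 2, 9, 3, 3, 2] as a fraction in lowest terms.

Using pₖ = aₖpₖ₋₁ + pₖ₋₂ and qₖ = aₖqₖ₋₁ + qₖ₋₂:
  k=0: a=23, p=23, q=1
  k=1: a=14, p=323, q=14
  k=2: a=2, p=669, q=29
  k=3: a=9, p=6344, q=275
  k=4: a=3, p=19701, q=854
  k=5: a=3, p=65447, q=2837
  k=6: a=2, p=150595, q=6528

150595/6528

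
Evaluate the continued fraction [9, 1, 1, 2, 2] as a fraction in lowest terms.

Using pₖ = aₖpₖ₋₁ + pₖ₋₂ and qₖ = aₖqₖ₋₁ + qₖ₋₂:
  k=0: a=9, p=9, q=1
  k=1: a=1, p=10, q=1
  k=2: a=1, p=19, q=2
  k=3: a=2, p=48, q=5
  k=4: a=2, p=115, q=12

115/12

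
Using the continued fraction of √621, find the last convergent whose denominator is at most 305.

7152/287

√621 = [24; 1, 11, 2, 11, 1, 48, …] (period length 6).
Convergents:
  p_0/q_0 = 24/1
  p_1/q_1 = 25/1
  p_2/q_2 = 299/12
  p_3/q_3 = 623/25
  p_4/q_4 = 7152/287
  p_5/q_5 = 7775/312
q_4 = 287 ≤ 305 < 312 = q_5, so the answer is 7152/287.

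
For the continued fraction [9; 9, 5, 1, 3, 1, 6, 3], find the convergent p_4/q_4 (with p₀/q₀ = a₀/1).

1922/211

Using pₖ = aₖpₖ₋₁ + pₖ₋₂, qₖ = aₖqₖ₋₁ + qₖ₋₂ (with p₋₁=1, p₋₂=0, q₋₁=0, q₋₂=1):
  k=0: a=9, p=9, q=1
  k=1: a=9, p=82, q=9
  k=2: a=5, p=419, q=46
  k=3: a=1, p=501, q=55
  k=4: a=3, p=1922, q=211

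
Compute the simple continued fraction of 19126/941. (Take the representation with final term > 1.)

19126 = 20×941 + 306
941 = 3×306 + 23
306 = 13×23 + 7
23 = 3×7 + 2
7 = 3×2 + 1
2 = 2×1 + 0  (stop)
So 19126/941 = [20; 3, 13, 3, 3, 2].

[20; 3, 13, 3, 3, 2]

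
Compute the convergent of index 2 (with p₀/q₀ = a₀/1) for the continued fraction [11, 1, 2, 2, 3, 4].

35/3

Using pₖ = aₖpₖ₋₁ + pₖ₋₂, qₖ = aₖqₖ₋₁ + qₖ₋₂ (with p₋₁=1, p₋₂=0, q₋₁=0, q₋₂=1):
  k=0: a=11, p=11, q=1
  k=1: a=1, p=12, q=1
  k=2: a=2, p=35, q=3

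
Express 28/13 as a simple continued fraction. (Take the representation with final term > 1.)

[2; 6, 2]

28 = 2*13 + 2
13 = 6*2 + 1
2 = 2*1 + 0  (stop)
So 28/13 = [2; 6, 2].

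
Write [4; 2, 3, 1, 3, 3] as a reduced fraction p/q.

Fold from the inside: start with 3/1.
  3 + 1/3 = 10/3
  1 + 3/10 = 13/10
  3 + 10/13 = 49/13
  2 + 13/49 = 111/49
  4 + 49/111 = 493/111

493/111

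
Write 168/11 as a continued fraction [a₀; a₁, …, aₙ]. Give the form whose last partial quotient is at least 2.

168 = 15·11 + 3
11 = 3·3 + 2
3 = 1·2 + 1
2 = 2·1 + 0  (stop)
So 168/11 = [15; 3, 1, 2].

[15; 3, 1, 2]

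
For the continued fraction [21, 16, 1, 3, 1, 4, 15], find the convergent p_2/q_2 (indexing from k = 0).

Using pₖ = aₖpₖ₋₁ + pₖ₋₂, qₖ = aₖqₖ₋₁ + qₖ₋₂ (with p₋₁=1, p₋₂=0, q₋₁=0, q₋₂=1):
  k=0: a=21, p=21, q=1
  k=1: a=16, p=337, q=16
  k=2: a=1, p=358, q=17

358/17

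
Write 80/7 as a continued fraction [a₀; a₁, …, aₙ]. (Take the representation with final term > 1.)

80 = 11*7 + 3
7 = 2*3 + 1
3 = 3*1 + 0  (stop)
So 80/7 = [11; 2, 3].

[11; 2, 3]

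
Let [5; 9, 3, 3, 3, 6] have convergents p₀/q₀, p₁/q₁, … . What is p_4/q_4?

1568/307

Using pₖ = aₖpₖ₋₁ + pₖ₋₂, qₖ = aₖqₖ₋₁ + qₖ₋₂ (with p₋₁=1, p₋₂=0, q₋₁=0, q₋₂=1):
  k=0: a=5, p=5, q=1
  k=1: a=9, p=46, q=9
  k=2: a=3, p=143, q=28
  k=3: a=3, p=475, q=93
  k=4: a=3, p=1568, q=307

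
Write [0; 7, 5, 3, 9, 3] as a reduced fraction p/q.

Fold from the inside: start with 3/1.
  9 + 1/3 = 28/3
  3 + 3/28 = 87/28
  5 + 28/87 = 463/87
  7 + 87/463 = 3328/463
  0 + 463/3328 = 463/3328

463/3328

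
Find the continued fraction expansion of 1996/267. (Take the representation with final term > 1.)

[7; 2, 9, 1, 3, 3]

1996 = 7·267 + 127
267 = 2·127 + 13
127 = 9·13 + 10
13 = 1·10 + 3
10 = 3·3 + 1
3 = 3·1 + 0  (stop)
So 1996/267 = [7; 2, 9, 1, 3, 3].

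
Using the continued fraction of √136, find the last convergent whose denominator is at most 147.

1621/139

√136 = [11; 1, 1, 1, 22, …] (period length 4).
Convergents:
  p_0/q_0 = 11/1
  p_1/q_1 = 12/1
  p_2/q_2 = 23/2
  p_3/q_3 = 35/3
  p_4/q_4 = 793/68
  p_5/q_5 = 828/71
  p_6/q_6 = 1621/139
  p_7/q_7 = 2449/210
q_6 = 139 ≤ 147 < 210 = q_7, so the answer is 1621/139.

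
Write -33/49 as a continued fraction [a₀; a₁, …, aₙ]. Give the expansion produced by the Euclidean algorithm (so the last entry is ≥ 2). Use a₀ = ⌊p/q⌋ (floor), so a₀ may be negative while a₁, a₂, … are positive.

-33 = -1*49 + 16
49 = 3*16 + 1
16 = 16*1 + 0  (stop)
So -33/49 = [-1; 3, 16].

[-1; 3, 16]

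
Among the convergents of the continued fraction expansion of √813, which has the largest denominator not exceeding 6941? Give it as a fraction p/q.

√813 = [28; 1, 1, 18, 1, 1, 56, …] (period length 6).
Convergents:
  p_0/q_0 = 28/1
  p_1/q_1 = 29/1
  p_2/q_2 = 57/2
  p_3/q_3 = 1055/37
  p_4/q_4 = 1112/39
  p_5/q_5 = 2167/76
  p_6/q_6 = 122464/4295
  p_7/q_7 = 124631/4371
  p_8/q_8 = 247095/8666
q_7 = 4371 ≤ 6941 < 8666 = q_8, so the answer is 124631/4371.

124631/4371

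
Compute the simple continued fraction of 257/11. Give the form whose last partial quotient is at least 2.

257 = 23·11 + 4
11 = 2·4 + 3
4 = 1·3 + 1
3 = 3·1 + 0  (stop)
So 257/11 = [23; 2, 1, 3].

[23; 2, 1, 3]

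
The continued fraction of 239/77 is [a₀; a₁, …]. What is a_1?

9

239 = 3·77 + 8   →  a_0 = 3
77 = 9·8 + 5   →  a_1 = 9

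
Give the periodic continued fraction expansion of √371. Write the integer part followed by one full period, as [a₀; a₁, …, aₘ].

a₀ = ⌊√371⌋ = 19.
With m₀=0, d₀=1 and mₖ₊₁ = dₖaₖ − mₖ, dₖ₊₁ = (n − mₖ₊₁²)/dₖ, aₖ₊₁ = ⌊(a₀+mₖ₊₁)/dₖ₊₁⌋:
  k=1: m=19, d=10, a=3
  k=2: m=11, d=25, a=1
  k=3: m=14, d=7, a=4
  k=4: m=14, d=25, a=1
  k=5: m=11, d=10, a=3
  k=6: m=19, d=1, a=38
d=1 and a=2a₀=38 at k=6, so the next step gives (m, d) = (19, 10) again — its k=1 value — and the period has length 6.

[19; 3, 1, 4, 1, 3, 38]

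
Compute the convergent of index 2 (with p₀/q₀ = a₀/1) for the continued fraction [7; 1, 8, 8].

Using pₖ = aₖpₖ₋₁ + pₖ₋₂, qₖ = aₖqₖ₋₁ + qₖ₋₂ (with p₋₁=1, p₋₂=0, q₋₁=0, q₋₂=1):
  k=0: a=7, p=7, q=1
  k=1: a=1, p=8, q=1
  k=2: a=8, p=71, q=9

71/9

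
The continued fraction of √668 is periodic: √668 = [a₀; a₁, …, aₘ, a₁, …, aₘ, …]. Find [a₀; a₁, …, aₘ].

a₀ = ⌊√668⌋ = 25.
With m₀=0, d₀=1 and mₖ₊₁ = dₖaₖ − mₖ, dₖ₊₁ = (n − mₖ₊₁²)/dₖ, aₖ₊₁ = ⌊(a₀+mₖ₊₁)/dₖ₊₁⌋:
  k=1: m=25, d=43, a=1
  k=2: m=18, d=8, a=5
  k=3: m=22, d=23, a=2
  k=4: m=24, d=4, a=12
  k=5: m=24, d=23, a=2
  k=6: m=22, d=8, a=5
  k=7: m=18, d=43, a=1
  k=8: m=25, d=1, a=50
d=1 and a=2a₀=50 at k=8, so the next step gives (m, d) = (25, 43) again — its k=1 value — and the period has length 8.

[25; 1, 5, 2, 12, 2, 5, 1, 50]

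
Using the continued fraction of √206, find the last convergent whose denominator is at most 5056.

59535/4148

√206 = [14; 2, 1, 5, 14, 5, 1, 2, 28, …] (period length 8).
Convergents:
  p_0/q_0 = 14/1
  p_1/q_1 = 29/2
  p_2/q_2 = 43/3
  p_3/q_3 = 244/17
  p_4/q_4 = 3459/241
  p_5/q_5 = 17539/1222
  p_6/q_6 = 20998/1463
  p_7/q_7 = 59535/4148
  p_8/q_8 = 1687978/117607
q_7 = 4148 ≤ 5056 < 117607 = q_8, so the answer is 59535/4148.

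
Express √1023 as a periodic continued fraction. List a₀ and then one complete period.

[31; 1, 62]

a₀ = ⌊√1023⌋ = 31.
With m₀=0, d₀=1 and mₖ₊₁ = dₖaₖ − mₖ, dₖ₊₁ = (n − mₖ₊₁²)/dₖ, aₖ₊₁ = ⌊(a₀+mₖ₊₁)/dₖ₊₁⌋:
  k=1: m=31, d=62, a=1
  k=2: m=31, d=1, a=62
d=1 and a=2a₀=62 at k=2, so the next step gives (m, d) = (31, 62) again — its k=1 value — and the period has length 2.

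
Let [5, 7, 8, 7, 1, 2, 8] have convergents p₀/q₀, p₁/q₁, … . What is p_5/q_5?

Using pₖ = aₖpₖ₋₁ + pₖ₋₂, qₖ = aₖqₖ₋₁ + qₖ₋₂ (with p₋₁=1, p₋₂=0, q₋₁=0, q₋₂=1):
  k=0: a=5, p=5, q=1
  k=1: a=7, p=36, q=7
  k=2: a=8, p=293, q=57
  k=3: a=7, p=2087, q=406
  k=4: a=1, p=2380, q=463
  k=5: a=2, p=6847, q=1332

6847/1332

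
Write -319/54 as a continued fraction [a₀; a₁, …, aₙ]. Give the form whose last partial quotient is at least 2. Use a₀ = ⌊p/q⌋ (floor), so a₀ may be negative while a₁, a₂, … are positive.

-319 = -6×54 + 5
54 = 10×5 + 4
5 = 1×4 + 1
4 = 4×1 + 0  (stop)
So -319/54 = [-6; 10, 1, 4].

[-6; 10, 1, 4]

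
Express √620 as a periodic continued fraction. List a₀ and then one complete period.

[24; 1, 8, 1, 48]

a₀ = ⌊√620⌋ = 24.
With m₀=0, d₀=1 and mₖ₊₁ = dₖaₖ − mₖ, dₖ₊₁ = (n − mₖ₊₁²)/dₖ, aₖ₊₁ = ⌊(a₀+mₖ₊₁)/dₖ₊₁⌋:
  k=1: m=24, d=44, a=1
  k=2: m=20, d=5, a=8
  k=3: m=20, d=44, a=1
  k=4: m=24, d=1, a=48
d=1 and a=2a₀=48 at k=4, so the next step gives (m, d) = (24, 44) again — its k=1 value — and the period has length 4.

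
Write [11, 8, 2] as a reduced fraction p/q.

Using pₖ = aₖpₖ₋₁ + pₖ₋₂ and qₖ = aₖqₖ₋₁ + qₖ₋₂:
  k=0: a=11, p=11, q=1
  k=1: a=8, p=89, q=8
  k=2: a=2, p=189, q=17

189/17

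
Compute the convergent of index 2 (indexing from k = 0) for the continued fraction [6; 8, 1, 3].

Using pₖ = aₖpₖ₋₁ + pₖ₋₂, qₖ = aₖqₖ₋₁ + qₖ₋₂ (with p₋₁=1, p₋₂=0, q₋₁=0, q₋₂=1):
  k=0: a=6, p=6, q=1
  k=1: a=8, p=49, q=8
  k=2: a=1, p=55, q=9

55/9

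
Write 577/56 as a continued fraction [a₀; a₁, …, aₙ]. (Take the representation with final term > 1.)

[10; 3, 3, 2, 2]

577 = 10×56 + 17
56 = 3×17 + 5
17 = 3×5 + 2
5 = 2×2 + 1
2 = 2×1 + 0  (stop)
So 577/56 = [10; 3, 3, 2, 2].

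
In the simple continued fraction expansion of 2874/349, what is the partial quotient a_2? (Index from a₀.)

2874 = 8·349 + 82   →  a_0 = 8
349 = 4·82 + 21   →  a_1 = 4
82 = 3·21 + 19   →  a_2 = 3

3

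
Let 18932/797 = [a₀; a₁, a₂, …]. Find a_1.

1

18932 = 23·797 + 601   →  a_0 = 23
797 = 1·601 + 196   →  a_1 = 1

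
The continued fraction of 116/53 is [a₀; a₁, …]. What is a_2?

116 = 2·53 + 10   →  a_0 = 2
53 = 5·10 + 3   →  a_1 = 5
10 = 3·3 + 1   →  a_2 = 3

3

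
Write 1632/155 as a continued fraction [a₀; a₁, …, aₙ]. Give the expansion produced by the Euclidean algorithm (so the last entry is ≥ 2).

[10; 1, 1, 8, 9]

1632 = 10×155 + 82
155 = 1×82 + 73
82 = 1×73 + 9
73 = 8×9 + 1
9 = 9×1 + 0  (stop)
So 1632/155 = [10; 1, 1, 8, 9].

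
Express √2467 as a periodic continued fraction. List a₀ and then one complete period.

a₀ = ⌊√2467⌋ = 49.

[49; 1, 2, 49, 2, 1, 98]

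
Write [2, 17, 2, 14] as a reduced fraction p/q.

Using pₖ = aₖpₖ₋₁ + pₖ₋₂ and qₖ = aₖqₖ₋₁ + qₖ₋₂:
  k=0: a=2, p=2, q=1
  k=1: a=17, p=35, q=17
  k=2: a=2, p=72, q=35
  k=3: a=14, p=1043, q=507

1043/507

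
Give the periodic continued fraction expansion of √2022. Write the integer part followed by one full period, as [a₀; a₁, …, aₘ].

[44; 1, 28, 1, 88]

a₀ = ⌊√2022⌋ = 44.
With m₀=0, d₀=1 and mₖ₊₁ = dₖaₖ − mₖ, dₖ₊₁ = (n − mₖ₊₁²)/dₖ, aₖ₊₁ = ⌊(a₀+mₖ₊₁)/dₖ₊₁⌋:
  k=1: m=44, d=86, a=1
  k=2: m=42, d=3, a=28
  k=3: m=42, d=86, a=1
  k=4: m=44, d=1, a=88
d=1 and a=2a₀=88 at k=4, so the next step gives (m, d) = (44, 86) again — its k=1 value — and the period has length 4.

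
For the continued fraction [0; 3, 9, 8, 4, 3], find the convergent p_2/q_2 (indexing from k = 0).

9/28

Using pₖ = aₖpₖ₋₁ + pₖ₋₂, qₖ = aₖqₖ₋₁ + qₖ₋₂ (with p₋₁=1, p₋₂=0, q₋₁=0, q₋₂=1):
  k=0: a=0, p=0, q=1
  k=1: a=3, p=1, q=3
  k=2: a=9, p=9, q=28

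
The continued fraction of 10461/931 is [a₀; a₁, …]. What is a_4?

10461 = 11·931 + 220   →  a_0 = 11
931 = 4·220 + 51   →  a_1 = 4
220 = 4·51 + 16   →  a_2 = 4
51 = 3·16 + 3   →  a_3 = 3
16 = 5·3 + 1   →  a_4 = 5

5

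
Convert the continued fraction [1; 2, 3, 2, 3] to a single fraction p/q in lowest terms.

Fold from the inside: start with 3/1.
  2 + 1/3 = 7/3
  3 + 3/7 = 24/7
  2 + 7/24 = 55/24
  1 + 24/55 = 79/55

79/55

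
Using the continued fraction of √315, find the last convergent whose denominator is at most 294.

2538/143

√315 = [17; 1, 2, 1, 34, …] (period length 4).
Convergents:
  p_0/q_0 = 17/1
  p_1/q_1 = 18/1
  p_2/q_2 = 53/3
  p_3/q_3 = 71/4
  p_4/q_4 = 2467/139
  p_5/q_5 = 2538/143
  p_6/q_6 = 7543/425
q_5 = 143 ≤ 294 < 425 = q_6, so the answer is 2538/143.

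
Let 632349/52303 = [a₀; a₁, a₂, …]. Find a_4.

632349 = 12·52303 + 4713   →  a_0 = 12
52303 = 11·4713 + 460   →  a_1 = 11
4713 = 10·460 + 113   →  a_2 = 10
460 = 4·113 + 8   →  a_3 = 4
113 = 14·8 + 1   →  a_4 = 14

14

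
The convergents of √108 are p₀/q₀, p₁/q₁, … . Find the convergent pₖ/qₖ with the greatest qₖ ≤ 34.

√108 = [10; 2, 1, 1, 4, 1, 1, 2, 20, …] (period length 8).
Convergents:
  p_0/q_0 = 10/1
  p_1/q_1 = 21/2
  p_2/q_2 = 31/3
  p_3/q_3 = 52/5
  p_4/q_4 = 239/23
  p_5/q_5 = 291/28
  p_6/q_6 = 530/51
q_5 = 28 ≤ 34 < 51 = q_6, so the answer is 291/28.

291/28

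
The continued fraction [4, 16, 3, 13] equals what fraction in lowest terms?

Fold from the inside: start with 13/1.
  3 + 1/13 = 40/13
  16 + 13/40 = 653/40
  4 + 40/653 = 2652/653

2652/653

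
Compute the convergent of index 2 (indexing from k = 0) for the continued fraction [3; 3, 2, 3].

23/7

Using pₖ = aₖpₖ₋₁ + pₖ₋₂, qₖ = aₖqₖ₋₁ + qₖ₋₂ (with p₋₁=1, p₋₂=0, q₋₁=0, q₋₂=1):
  k=0: a=3, p=3, q=1
  k=1: a=3, p=10, q=3
  k=2: a=2, p=23, q=7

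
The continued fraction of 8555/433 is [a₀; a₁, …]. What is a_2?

3

8555 = 19·433 + 328   →  a_0 = 19
433 = 1·328 + 105   →  a_1 = 1
328 = 3·105 + 13   →  a_2 = 3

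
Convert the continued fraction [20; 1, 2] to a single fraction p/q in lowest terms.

62/3

Fold from the inside: start with 2/1.
  1 + 1/2 = 3/2
  20 + 2/3 = 62/3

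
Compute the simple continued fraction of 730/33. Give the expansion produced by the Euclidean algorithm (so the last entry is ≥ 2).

[22; 8, 4]

730 = 22×33 + 4
33 = 8×4 + 1
4 = 4×1 + 0  (stop)
So 730/33 = [22; 8, 4].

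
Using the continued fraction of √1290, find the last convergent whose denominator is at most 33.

√1290 = [35; 1, 10, 1, 70, …] (period length 4).
Convergents:
  p_0/q_0 = 35/1
  p_1/q_1 = 36/1
  p_2/q_2 = 395/11
  p_3/q_3 = 431/12
  p_4/q_4 = 30565/851
q_3 = 12 ≤ 33 < 851 = q_4, so the answer is 431/12.

431/12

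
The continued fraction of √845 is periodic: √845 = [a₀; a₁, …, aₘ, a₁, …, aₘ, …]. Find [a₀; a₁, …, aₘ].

[29; 14, 1, 1, 14, 58]

a₀ = ⌊√845⌋ = 29.
With m₀=0, d₀=1 and mₖ₊₁ = dₖaₖ − mₖ, dₖ₊₁ = (n − mₖ₊₁²)/dₖ, aₖ₊₁ = ⌊(a₀+mₖ₊₁)/dₖ₊₁⌋:
  k=1: m=29, d=4, a=14
  k=2: m=27, d=29, a=1
  k=3: m=2, d=29, a=1
  k=4: m=27, d=4, a=14
  k=5: m=29, d=1, a=58
d=1 and a=2a₀=58 at k=5, so the next step gives (m, d) = (29, 4) again — its k=1 value — and the period has length 5.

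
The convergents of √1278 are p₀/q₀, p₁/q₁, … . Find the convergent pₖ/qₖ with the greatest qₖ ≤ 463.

√1278 = [35; 1, 2, 1, 70, …] (period length 4).
Convergents:
  p_0/q_0 = 35/1
  p_1/q_1 = 36/1
  p_2/q_2 = 107/3
  p_3/q_3 = 143/4
  p_4/q_4 = 10117/283
  p_5/q_5 = 10260/287
  p_6/q_6 = 30637/857
q_5 = 287 ≤ 463 < 857 = q_6, so the answer is 10260/287.

10260/287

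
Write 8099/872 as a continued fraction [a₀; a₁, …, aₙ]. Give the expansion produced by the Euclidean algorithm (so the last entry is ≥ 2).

[9; 3, 2, 9, 6, 2]

8099 = 9*872 + 251
872 = 3*251 + 119
251 = 2*119 + 13
119 = 9*13 + 2
13 = 6*2 + 1
2 = 2*1 + 0  (stop)
So 8099/872 = [9; 3, 2, 9, 6, 2].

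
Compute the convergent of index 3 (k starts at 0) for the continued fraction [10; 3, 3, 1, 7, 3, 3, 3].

Using pₖ = aₖpₖ₋₁ + pₖ₋₂, qₖ = aₖqₖ₋₁ + qₖ₋₂ (with p₋₁=1, p₋₂=0, q₋₁=0, q₋₂=1):
  k=0: a=10, p=10, q=1
  k=1: a=3, p=31, q=3
  k=2: a=3, p=103, q=10
  k=3: a=1, p=134, q=13

134/13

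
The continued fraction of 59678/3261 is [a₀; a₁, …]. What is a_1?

3

59678 = 18·3261 + 980   →  a_0 = 18
3261 = 3·980 + 321   →  a_1 = 3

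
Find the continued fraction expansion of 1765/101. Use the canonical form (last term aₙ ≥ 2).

[17; 2, 9, 1, 1, 2]

1765 = 17·101 + 48
101 = 2·48 + 5
48 = 9·5 + 3
5 = 1·3 + 2
3 = 1·2 + 1
2 = 2·1 + 0  (stop)
So 1765/101 = [17; 2, 9, 1, 1, 2].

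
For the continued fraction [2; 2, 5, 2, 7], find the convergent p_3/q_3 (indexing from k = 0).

59/24

Using pₖ = aₖpₖ₋₁ + pₖ₋₂, qₖ = aₖqₖ₋₁ + qₖ₋₂ (with p₋₁=1, p₋₂=0, q₋₁=0, q₋₂=1):
  k=0: a=2, p=2, q=1
  k=1: a=2, p=5, q=2
  k=2: a=5, p=27, q=11
  k=3: a=2, p=59, q=24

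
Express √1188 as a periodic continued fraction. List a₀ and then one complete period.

[34; 2, 7, 6, 7, 2, 68]

a₀ = ⌊√1188⌋ = 34.
With m₀=0, d₀=1 and mₖ₊₁ = dₖaₖ − mₖ, dₖ₊₁ = (n − mₖ₊₁²)/dₖ, aₖ₊₁ = ⌊(a₀+mₖ₊₁)/dₖ₊₁⌋:
  k=1: m=34, d=32, a=2
  k=2: m=30, d=9, a=7
  k=3: m=33, d=11, a=6
  k=4: m=33, d=9, a=7
  k=5: m=30, d=32, a=2
  k=6: m=34, d=1, a=68
d=1 and a=2a₀=68 at k=6, so the next step gives (m, d) = (34, 32) again — its k=1 value — and the period has length 6.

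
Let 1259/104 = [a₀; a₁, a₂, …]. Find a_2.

1259 = 12·104 + 11   →  a_0 = 12
104 = 9·11 + 5   →  a_1 = 9
11 = 2·5 + 1   →  a_2 = 2

2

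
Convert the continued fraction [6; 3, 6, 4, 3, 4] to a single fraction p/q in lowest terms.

Fold from the inside: start with 4/1.
  3 + 1/4 = 13/4
  4 + 4/13 = 56/13
  6 + 13/56 = 349/56
  3 + 56/349 = 1103/349
  6 + 349/1103 = 6967/1103

6967/1103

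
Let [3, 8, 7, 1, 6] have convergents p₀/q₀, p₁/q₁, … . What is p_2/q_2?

178/57

Using pₖ = aₖpₖ₋₁ + pₖ₋₂, qₖ = aₖqₖ₋₁ + qₖ₋₂ (with p₋₁=1, p₋₂=0, q₋₁=0, q₋₂=1):
  k=0: a=3, p=3, q=1
  k=1: a=8, p=25, q=8
  k=2: a=7, p=178, q=57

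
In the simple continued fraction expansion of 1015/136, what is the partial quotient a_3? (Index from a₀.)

3

1015 = 7·136 + 63   →  a_0 = 7
136 = 2·63 + 10   →  a_1 = 2
63 = 6·10 + 3   →  a_2 = 6
10 = 3·3 + 1   →  a_3 = 3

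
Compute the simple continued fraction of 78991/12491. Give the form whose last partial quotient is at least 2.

[6; 3, 11, 2, 1, 3, 6, 5]

78991 = 6×12491 + 4045
12491 = 3×4045 + 356
4045 = 11×356 + 129
356 = 2×129 + 98
129 = 1×98 + 31
98 = 3×31 + 5
31 = 6×5 + 1
5 = 5×1 + 0  (stop)
So 78991/12491 = [6; 3, 11, 2, 1, 3, 6, 5].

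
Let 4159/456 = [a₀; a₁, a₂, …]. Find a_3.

4159 = 9·456 + 55   →  a_0 = 9
456 = 8·55 + 16   →  a_1 = 8
55 = 3·16 + 7   →  a_2 = 3
16 = 2·7 + 2   →  a_3 = 2

2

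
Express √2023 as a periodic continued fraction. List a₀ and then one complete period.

a₀ = ⌊√2023⌋ = 44.
With m₀=0, d₀=1 and mₖ₊₁ = dₖaₖ − mₖ, dₖ₊₁ = (n − mₖ₊₁²)/dₖ, aₖ₊₁ = ⌊(a₀+mₖ₊₁)/dₖ₊₁⌋:
  k=1: m=44, d=87, a=1
  k=2: m=43, d=2, a=43
  k=3: m=43, d=87, a=1
  k=4: m=44, d=1, a=88
d=1 and a=2a₀=88 at k=4, so the next step gives (m, d) = (44, 87) again — its k=1 value — and the period has length 4.

[44; 1, 43, 1, 88]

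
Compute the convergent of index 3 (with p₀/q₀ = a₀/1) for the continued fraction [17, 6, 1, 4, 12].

583/34

Using pₖ = aₖpₖ₋₁ + pₖ₋₂, qₖ = aₖqₖ₋₁ + qₖ₋₂ (with p₋₁=1, p₋₂=0, q₋₁=0, q₋₂=1):
  k=0: a=17, p=17, q=1
  k=1: a=6, p=103, q=6
  k=2: a=1, p=120, q=7
  k=3: a=4, p=583, q=34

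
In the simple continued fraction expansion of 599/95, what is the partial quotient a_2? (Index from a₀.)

599 = 6·95 + 29   →  a_0 = 6
95 = 3·29 + 8   →  a_1 = 3
29 = 3·8 + 5   →  a_2 = 3

3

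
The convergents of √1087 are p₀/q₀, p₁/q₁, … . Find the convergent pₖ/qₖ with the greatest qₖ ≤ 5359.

√1087 = [32; 1, 31, 1, 64, …] (period length 4).
Convergents:
  p_0/q_0 = 32/1
  p_1/q_1 = 33/1
  p_2/q_2 = 1055/32
  p_3/q_3 = 1088/33
  p_4/q_4 = 70687/2144
  p_5/q_5 = 71775/2177
  p_6/q_6 = 2295712/69631
q_5 = 2177 ≤ 5359 < 69631 = q_6, so the answer is 71775/2177.

71775/2177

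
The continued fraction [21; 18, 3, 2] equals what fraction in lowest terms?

2695/128

Using pₖ = aₖpₖ₋₁ + pₖ₋₂ and qₖ = aₖqₖ₋₁ + qₖ₋₂:
  k=0: a=21, p=21, q=1
  k=1: a=18, p=379, q=18
  k=2: a=3, p=1158, q=55
  k=3: a=2, p=2695, q=128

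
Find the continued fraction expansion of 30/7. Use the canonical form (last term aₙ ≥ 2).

[4; 3, 2]

30 = 4·7 + 2
7 = 3·2 + 1
2 = 2·1 + 0  (stop)
So 30/7 = [4; 3, 2].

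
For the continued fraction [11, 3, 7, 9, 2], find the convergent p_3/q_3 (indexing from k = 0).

Using pₖ = aₖpₖ₋₁ + pₖ₋₂, qₖ = aₖqₖ₋₁ + qₖ₋₂ (with p₋₁=1, p₋₂=0, q₋₁=0, q₋₂=1):
  k=0: a=11, p=11, q=1
  k=1: a=3, p=34, q=3
  k=2: a=7, p=249, q=22
  k=3: a=9, p=2275, q=201

2275/201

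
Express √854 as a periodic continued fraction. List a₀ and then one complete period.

[29; 4, 2, 11, 4, 11, 2, 4, 58]

a₀ = ⌊√854⌋ = 29.
With m₀=0, d₀=1 and mₖ₊₁ = dₖaₖ − mₖ, dₖ₊₁ = (n − mₖ₊₁²)/dₖ, aₖ₊₁ = ⌊(a₀+mₖ₊₁)/dₖ₊₁⌋:
  k=1: m=29, d=13, a=4
  k=2: m=23, d=25, a=2
  k=3: m=27, d=5, a=11
  k=4: m=28, d=14, a=4
  k=5: m=28, d=5, a=11
  k=6: m=27, d=25, a=2
  k=7: m=23, d=13, a=4
  k=8: m=29, d=1, a=58
d=1 and a=2a₀=58 at k=8, so the next step gives (m, d) = (29, 13) again — its k=1 value — and the period has length 8.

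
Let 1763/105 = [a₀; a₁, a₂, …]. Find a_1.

1763 = 16·105 + 83   →  a_0 = 16
105 = 1·83 + 22   →  a_1 = 1

1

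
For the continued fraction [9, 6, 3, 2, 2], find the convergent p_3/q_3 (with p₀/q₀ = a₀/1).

Using pₖ = aₖpₖ₋₁ + pₖ₋₂, qₖ = aₖqₖ₋₁ + qₖ₋₂ (with p₋₁=1, p₋₂=0, q₋₁=0, q₋₂=1):
  k=0: a=9, p=9, q=1
  k=1: a=6, p=55, q=6
  k=2: a=3, p=174, q=19
  k=3: a=2, p=403, q=44

403/44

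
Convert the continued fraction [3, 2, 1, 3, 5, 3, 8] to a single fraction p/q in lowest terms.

Using pₖ = aₖpₖ₋₁ + pₖ₋₂ and qₖ = aₖqₖ₋₁ + qₖ₋₂:
  k=0: a=3, p=3, q=1
  k=1: a=2, p=7, q=2
  k=2: a=1, p=10, q=3
  k=3: a=3, p=37, q=11
  k=4: a=5, p=195, q=58
  k=5: a=3, p=622, q=185
  k=6: a=8, p=5171, q=1538

5171/1538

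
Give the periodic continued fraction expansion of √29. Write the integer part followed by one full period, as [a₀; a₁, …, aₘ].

a₀ = ⌊√29⌋ = 5.

[5; 2, 1, 1, 2, 10]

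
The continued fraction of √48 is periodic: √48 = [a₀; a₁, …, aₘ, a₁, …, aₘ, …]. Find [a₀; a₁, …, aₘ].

[6; 1, 12]

a₀ = ⌊√48⌋ = 6.
With m₀=0, d₀=1 and mₖ₊₁ = dₖaₖ − mₖ, dₖ₊₁ = (n − mₖ₊₁²)/dₖ, aₖ₊₁ = ⌊(a₀+mₖ₊₁)/dₖ₊₁⌋:
  k=1: m=6, d=12, a=1
  k=2: m=6, d=1, a=12
d=1 and a=2a₀=12 at k=2, so the next step gives (m, d) = (6, 12) again — its k=1 value — and the period has length 2.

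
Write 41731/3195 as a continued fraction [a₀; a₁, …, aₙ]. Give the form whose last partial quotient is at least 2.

41731 = 13×3195 + 196
3195 = 16×196 + 59
196 = 3×59 + 19
59 = 3×19 + 2
19 = 9×2 + 1
2 = 2×1 + 0  (stop)
So 41731/3195 = [13; 16, 3, 3, 9, 2].

[13; 16, 3, 3, 9, 2]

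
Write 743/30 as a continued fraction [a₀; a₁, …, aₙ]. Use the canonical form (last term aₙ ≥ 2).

[24; 1, 3, 3, 2]

743 = 24×30 + 23
30 = 1×23 + 7
23 = 3×7 + 2
7 = 3×2 + 1
2 = 2×1 + 0  (stop)
So 743/30 = [24; 1, 3, 3, 2].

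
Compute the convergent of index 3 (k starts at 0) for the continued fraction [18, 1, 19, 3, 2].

1156/61

Using pₖ = aₖpₖ₋₁ + pₖ₋₂, qₖ = aₖqₖ₋₁ + qₖ₋₂ (with p₋₁=1, p₋₂=0, q₋₁=0, q₋₂=1):
  k=0: a=18, p=18, q=1
  k=1: a=1, p=19, q=1
  k=2: a=19, p=379, q=20
  k=3: a=3, p=1156, q=61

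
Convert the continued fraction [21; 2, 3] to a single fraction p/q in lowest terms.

Using pₖ = aₖpₖ₋₁ + pₖ₋₂ and qₖ = aₖqₖ₋₁ + qₖ₋₂:
  k=0: a=21, p=21, q=1
  k=1: a=2, p=43, q=2
  k=2: a=3, p=150, q=7

150/7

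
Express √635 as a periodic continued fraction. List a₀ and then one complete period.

a₀ = ⌊√635⌋ = 25.
With m₀=0, d₀=1 and mₖ₊₁ = dₖaₖ − mₖ, dₖ₊₁ = (n − mₖ₊₁²)/dₖ, aₖ₊₁ = ⌊(a₀+mₖ₊₁)/dₖ₊₁⌋:
  k=1: m=25, d=10, a=5
  k=2: m=25, d=1, a=50
d=1 and a=2a₀=50 at k=2, so the next step gives (m, d) = (25, 10) again — its k=1 value — and the period has length 2.

[25; 5, 50]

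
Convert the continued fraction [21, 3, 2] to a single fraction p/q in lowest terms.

149/7

Using pₖ = aₖpₖ₋₁ + pₖ₋₂ and qₖ = aₖqₖ₋₁ + qₖ₋₂:
  k=0: a=21, p=21, q=1
  k=1: a=3, p=64, q=3
  k=2: a=2, p=149, q=7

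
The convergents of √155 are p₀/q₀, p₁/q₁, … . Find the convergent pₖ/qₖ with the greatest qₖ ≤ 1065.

√155 = [12; 2, 4, 2, 24, …] (period length 4).
Convergents:
  p_0/q_0 = 12/1
  p_1/q_1 = 25/2
  p_2/q_2 = 112/9
  p_3/q_3 = 249/20
  p_4/q_4 = 6088/489
  p_5/q_5 = 12425/998
  p_6/q_6 = 55788/4481
q_5 = 998 ≤ 1065 < 4481 = q_6, so the answer is 12425/998.

12425/998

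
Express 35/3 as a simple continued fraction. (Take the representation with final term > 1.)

[11; 1, 2]

35 = 11*3 + 2
3 = 1*2 + 1
2 = 2*1 + 0  (stop)
So 35/3 = [11; 1, 2].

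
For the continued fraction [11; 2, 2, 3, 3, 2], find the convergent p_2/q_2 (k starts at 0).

Using pₖ = aₖpₖ₋₁ + pₖ₋₂, qₖ = aₖqₖ₋₁ + qₖ₋₂ (with p₋₁=1, p₋₂=0, q₋₁=0, q₋₂=1):
  k=0: a=11, p=11, q=1
  k=1: a=2, p=23, q=2
  k=2: a=2, p=57, q=5

57/5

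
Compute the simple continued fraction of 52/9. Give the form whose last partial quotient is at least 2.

[5; 1, 3, 2]

52 = 5×9 + 7
9 = 1×7 + 2
7 = 3×2 + 1
2 = 2×1 + 0  (stop)
So 52/9 = [5; 1, 3, 2].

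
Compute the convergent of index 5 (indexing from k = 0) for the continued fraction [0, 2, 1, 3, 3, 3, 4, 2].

43/119

Using pₖ = aₖpₖ₋₁ + pₖ₋₂, qₖ = aₖqₖ₋₁ + qₖ₋₂ (with p₋₁=1, p₋₂=0, q₋₁=0, q₋₂=1):
  k=0: a=0, p=0, q=1
  k=1: a=2, p=1, q=2
  k=2: a=1, p=1, q=3
  k=3: a=3, p=4, q=11
  k=4: a=3, p=13, q=36
  k=5: a=3, p=43, q=119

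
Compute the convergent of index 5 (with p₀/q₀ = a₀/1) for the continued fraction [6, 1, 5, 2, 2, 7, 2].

Using pₖ = aₖpₖ₋₁ + pₖ₋₂, qₖ = aₖqₖ₋₁ + qₖ₋₂ (with p₋₁=1, p₋₂=0, q₋₁=0, q₋₂=1):
  k=0: a=6, p=6, q=1
  k=1: a=1, p=7, q=1
  k=2: a=5, p=41, q=6
  k=3: a=2, p=89, q=13
  k=4: a=2, p=219, q=32
  k=5: a=7, p=1622, q=237

1622/237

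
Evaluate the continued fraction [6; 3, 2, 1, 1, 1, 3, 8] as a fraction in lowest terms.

Using pₖ = aₖpₖ₋₁ + pₖ₋₂ and qₖ = aₖqₖ₋₁ + qₖ₋₂:
  k=0: a=6, p=6, q=1
  k=1: a=3, p=19, q=3
  k=2: a=2, p=44, q=7
  k=3: a=1, p=63, q=10
  k=4: a=1, p=107, q=17
  k=5: a=1, p=170, q=27
  k=6: a=3, p=617, q=98
  k=7: a=8, p=5106, q=811

5106/811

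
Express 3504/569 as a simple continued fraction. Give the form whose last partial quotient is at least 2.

3504 = 6*569 + 90
569 = 6*90 + 29
90 = 3*29 + 3
29 = 9*3 + 2
3 = 1*2 + 1
2 = 2*1 + 0  (stop)
So 3504/569 = [6; 6, 3, 9, 1, 2].

[6; 6, 3, 9, 1, 2]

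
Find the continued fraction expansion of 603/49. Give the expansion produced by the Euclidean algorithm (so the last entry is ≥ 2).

603 = 12×49 + 15
49 = 3×15 + 4
15 = 3×4 + 3
4 = 1×3 + 1
3 = 3×1 + 0  (stop)
So 603/49 = [12; 3, 3, 1, 3].

[12; 3, 3, 1, 3]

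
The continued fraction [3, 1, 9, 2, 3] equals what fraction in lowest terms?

Fold from the inside: start with 3/1.
  2 + 1/3 = 7/3
  9 + 3/7 = 66/7
  1 + 7/66 = 73/66
  3 + 66/73 = 285/73

285/73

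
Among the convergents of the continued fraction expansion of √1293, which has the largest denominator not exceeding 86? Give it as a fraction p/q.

√1293 = [35; 1, 22, 1, 70, …] (period length 4).
Convergents:
  p_0/q_0 = 35/1
  p_1/q_1 = 36/1
  p_2/q_2 = 827/23
  p_3/q_3 = 863/24
  p_4/q_4 = 61237/1703
q_3 = 24 ≤ 86 < 1703 = q_4, so the answer is 863/24.

863/24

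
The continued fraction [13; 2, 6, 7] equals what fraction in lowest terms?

Fold from the inside: start with 7/1.
  6 + 1/7 = 43/7
  2 + 7/43 = 93/43
  13 + 43/93 = 1252/93

1252/93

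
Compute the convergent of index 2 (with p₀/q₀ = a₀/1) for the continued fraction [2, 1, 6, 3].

20/7

Using pₖ = aₖpₖ₋₁ + pₖ₋₂, qₖ = aₖqₖ₋₁ + qₖ₋₂ (with p₋₁=1, p₋₂=0, q₋₁=0, q₋₂=1):
  k=0: a=2, p=2, q=1
  k=1: a=1, p=3, q=1
  k=2: a=6, p=20, q=7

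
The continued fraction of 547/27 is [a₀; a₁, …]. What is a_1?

547 = 20·27 + 7   →  a_0 = 20
27 = 3·7 + 6   →  a_1 = 3

3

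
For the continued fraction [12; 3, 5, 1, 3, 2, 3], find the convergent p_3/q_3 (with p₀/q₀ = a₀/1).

234/19

Using pₖ = aₖpₖ₋₁ + pₖ₋₂, qₖ = aₖqₖ₋₁ + qₖ₋₂ (with p₋₁=1, p₋₂=0, q₋₁=0, q₋₂=1):
  k=0: a=12, p=12, q=1
  k=1: a=3, p=37, q=3
  k=2: a=5, p=197, q=16
  k=3: a=1, p=234, q=19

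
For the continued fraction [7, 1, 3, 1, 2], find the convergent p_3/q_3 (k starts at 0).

Using pₖ = aₖpₖ₋₁ + pₖ₋₂, qₖ = aₖqₖ₋₁ + qₖ₋₂ (with p₋₁=1, p₋₂=0, q₋₁=0, q₋₂=1):
  k=0: a=7, p=7, q=1
  k=1: a=1, p=8, q=1
  k=2: a=3, p=31, q=4
  k=3: a=1, p=39, q=5

39/5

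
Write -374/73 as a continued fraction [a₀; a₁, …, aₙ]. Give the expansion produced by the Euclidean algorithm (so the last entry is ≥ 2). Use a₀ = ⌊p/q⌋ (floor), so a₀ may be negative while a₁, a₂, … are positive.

[-6; 1, 7, 9]

-374 = -6*73 + 64
73 = 1*64 + 9
64 = 7*9 + 1
9 = 9*1 + 0  (stop)
So -374/73 = [-6; 1, 7, 9].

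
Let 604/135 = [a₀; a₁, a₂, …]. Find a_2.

9

604 = 4·135 + 64   →  a_0 = 4
135 = 2·64 + 7   →  a_1 = 2
64 = 9·7 + 1   →  a_2 = 9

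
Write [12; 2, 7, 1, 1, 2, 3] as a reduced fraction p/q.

Using pₖ = aₖpₖ₋₁ + pₖ₋₂ and qₖ = aₖqₖ₋₁ + qₖ₋₂:
  k=0: a=12, p=12, q=1
  k=1: a=2, p=25, q=2
  k=2: a=7, p=187, q=15
  k=3: a=1, p=212, q=17
  k=4: a=1, p=399, q=32
  k=5: a=2, p=1010, q=81
  k=6: a=3, p=3429, q=275

3429/275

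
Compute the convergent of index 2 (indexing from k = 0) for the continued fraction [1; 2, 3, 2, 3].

Using pₖ = aₖpₖ₋₁ + pₖ₋₂, qₖ = aₖqₖ₋₁ + qₖ₋₂ (with p₋₁=1, p₋₂=0, q₋₁=0, q₋₂=1):
  k=0: a=1, p=1, q=1
  k=1: a=2, p=3, q=2
  k=2: a=3, p=10, q=7

10/7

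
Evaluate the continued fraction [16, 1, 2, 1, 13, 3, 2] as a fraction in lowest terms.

6581/393

Using pₖ = aₖpₖ₋₁ + pₖ₋₂ and qₖ = aₖqₖ₋₁ + qₖ₋₂:
  k=0: a=16, p=16, q=1
  k=1: a=1, p=17, q=1
  k=2: a=2, p=50, q=3
  k=3: a=1, p=67, q=4
  k=4: a=13, p=921, q=55
  k=5: a=3, p=2830, q=169
  k=6: a=2, p=6581, q=393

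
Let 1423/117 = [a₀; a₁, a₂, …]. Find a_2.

1423 = 12·117 + 19   →  a_0 = 12
117 = 6·19 + 3   →  a_1 = 6
19 = 6·3 + 1   →  a_2 = 6

6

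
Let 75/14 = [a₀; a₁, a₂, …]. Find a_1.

75 = 5·14 + 5   →  a_0 = 5
14 = 2·5 + 4   →  a_1 = 2

2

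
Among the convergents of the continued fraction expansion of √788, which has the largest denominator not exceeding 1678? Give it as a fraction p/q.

√788 = [28; 14, 56, …] (period length 2).
Convergents:
  p_0/q_0 = 28/1
  p_1/q_1 = 393/14
  p_2/q_2 = 22036/785
  p_3/q_3 = 308897/11004
q_2 = 785 ≤ 1678 < 11004 = q_3, so the answer is 22036/785.

22036/785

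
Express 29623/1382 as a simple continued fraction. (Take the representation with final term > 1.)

29623 = 21·1382 + 601
1382 = 2·601 + 180
601 = 3·180 + 61
180 = 2·61 + 58
61 = 1·58 + 3
58 = 19·3 + 1
3 = 3·1 + 0  (stop)
So 29623/1382 = [21; 2, 3, 2, 1, 19, 3].

[21; 2, 3, 2, 1, 19, 3]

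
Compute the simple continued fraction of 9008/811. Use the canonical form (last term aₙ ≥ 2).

[11; 9, 3, 9, 3]

9008 = 11·811 + 87
811 = 9·87 + 28
87 = 3·28 + 3
28 = 9·3 + 1
3 = 3·1 + 0  (stop)
So 9008/811 = [11; 9, 3, 9, 3].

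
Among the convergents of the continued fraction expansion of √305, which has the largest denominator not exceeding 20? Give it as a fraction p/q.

√305 = [17; 2, 6, 2, 34, …] (period length 4).
Convergents:
  p_0/q_0 = 17/1
  p_1/q_1 = 35/2
  p_2/q_2 = 227/13
  p_3/q_3 = 489/28
q_2 = 13 ≤ 20 < 28 = q_3, so the answer is 227/13.

227/13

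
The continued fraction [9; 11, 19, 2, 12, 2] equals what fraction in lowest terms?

Using pₖ = aₖpₖ₋₁ + pₖ₋₂ and qₖ = aₖqₖ₋₁ + qₖ₋₂:
  k=0: a=9, p=9, q=1
  k=1: a=11, p=100, q=11
  k=2: a=19, p=1909, q=210
  k=3: a=2, p=3918, q=431
  k=4: a=12, p=48925, q=5382
  k=5: a=2, p=101768, q=11195

101768/11195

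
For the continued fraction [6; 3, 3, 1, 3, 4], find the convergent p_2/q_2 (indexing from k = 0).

63/10

Using pₖ = aₖpₖ₋₁ + pₖ₋₂, qₖ = aₖqₖ₋₁ + qₖ₋₂ (with p₋₁=1, p₋₂=0, q₋₁=0, q₋₂=1):
  k=0: a=6, p=6, q=1
  k=1: a=3, p=19, q=3
  k=2: a=3, p=63, q=10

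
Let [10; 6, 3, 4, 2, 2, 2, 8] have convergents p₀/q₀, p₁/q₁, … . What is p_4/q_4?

Using pₖ = aₖpₖ₋₁ + pₖ₋₂, qₖ = aₖqₖ₋₁ + qₖ₋₂ (with p₋₁=1, p₋₂=0, q₋₁=0, q₋₂=1):
  k=0: a=10, p=10, q=1
  k=1: a=6, p=61, q=6
  k=2: a=3, p=193, q=19
  k=3: a=4, p=833, q=82
  k=4: a=2, p=1859, q=183

1859/183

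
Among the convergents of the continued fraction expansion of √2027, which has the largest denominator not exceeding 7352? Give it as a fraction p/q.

√2027 = [45; 45, 90, …] (period length 2).
Convergents:
  p_0/q_0 = 45/1
  p_1/q_1 = 2026/45
  p_2/q_2 = 182385/4051
  p_3/q_3 = 8209351/182340
q_2 = 4051 ≤ 7352 < 182340 = q_3, so the answer is 182385/4051.

182385/4051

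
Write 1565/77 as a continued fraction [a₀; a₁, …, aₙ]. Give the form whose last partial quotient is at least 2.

[20; 3, 12, 2]

1565 = 20×77 + 25
77 = 3×25 + 2
25 = 12×2 + 1
2 = 2×1 + 0  (stop)
So 1565/77 = [20; 3, 12, 2].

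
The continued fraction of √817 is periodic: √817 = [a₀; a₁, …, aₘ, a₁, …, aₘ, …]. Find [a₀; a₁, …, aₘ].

[28; 1, 1, 2, 1, 1, 56]

a₀ = ⌊√817⌋ = 28.
With m₀=0, d₀=1 and mₖ₊₁ = dₖaₖ − mₖ, dₖ₊₁ = (n − mₖ₊₁²)/dₖ, aₖ₊₁ = ⌊(a₀+mₖ₊₁)/dₖ₊₁⌋:
  k=1: m=28, d=33, a=1
  k=2: m=5, d=24, a=1
  k=3: m=19, d=19, a=2
  k=4: m=19, d=24, a=1
  k=5: m=5, d=33, a=1
  k=6: m=28, d=1, a=56
d=1 and a=2a₀=56 at k=6, so the next step gives (m, d) = (28, 33) again — its k=1 value — and the period has length 6.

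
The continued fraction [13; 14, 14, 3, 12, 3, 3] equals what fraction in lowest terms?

Using pₖ = aₖpₖ₋₁ + pₖ₋₂ and qₖ = aₖqₖ₋₁ + qₖ₋₂:
  k=0: a=13, p=13, q=1
  k=1: a=14, p=183, q=14
  k=2: a=14, p=2575, q=197
  k=3: a=3, p=7908, q=605
  k=4: a=12, p=97471, q=7457
  k=5: a=3, p=300321, q=22976
  k=6: a=3, p=998434, q=76385

998434/76385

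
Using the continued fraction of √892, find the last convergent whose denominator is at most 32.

448/15

√892 = [29; 1, 6, 2, 14, 2, 6, 1, 58, …] (period length 8).
Convergents:
  p_0/q_0 = 29/1
  p_1/q_1 = 30/1
  p_2/q_2 = 209/7
  p_3/q_3 = 448/15
  p_4/q_4 = 6481/217
q_3 = 15 ≤ 32 < 217 = q_4, so the answer is 448/15.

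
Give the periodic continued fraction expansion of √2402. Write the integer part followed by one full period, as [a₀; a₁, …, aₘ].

a₀ = ⌊√2402⌋ = 49.
With m₀=0, d₀=1 and mₖ₊₁ = dₖaₖ − mₖ, dₖ₊₁ = (n − mₖ₊₁²)/dₖ, aₖ₊₁ = ⌊(a₀+mₖ₊₁)/dₖ₊₁⌋:
  k=1: m=49, d=1, a=98
d=1 and a=2a₀=98 at k=1, so the next step gives (m, d) = (49, 1) again — its k=1 value — and the period has length 1.

[49; 98]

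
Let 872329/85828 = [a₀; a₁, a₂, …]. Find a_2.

872329 = 10·85828 + 14049   →  a_0 = 10
85828 = 6·14049 + 1534   →  a_1 = 6
14049 = 9·1534 + 243   →  a_2 = 9

9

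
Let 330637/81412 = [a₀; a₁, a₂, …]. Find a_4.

17

330637 = 4·81412 + 4989   →  a_0 = 4
81412 = 16·4989 + 1588   →  a_1 = 16
4989 = 3·1588 + 225   →  a_2 = 3
1588 = 7·225 + 13   →  a_3 = 7
225 = 17·13 + 4   →  a_4 = 17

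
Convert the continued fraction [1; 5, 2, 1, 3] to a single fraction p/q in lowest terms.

Using pₖ = aₖpₖ₋₁ + pₖ₋₂ and qₖ = aₖqₖ₋₁ + qₖ₋₂:
  k=0: a=1, p=1, q=1
  k=1: a=5, p=6, q=5
  k=2: a=2, p=13, q=11
  k=3: a=1, p=19, q=16
  k=4: a=3, p=70, q=59

70/59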